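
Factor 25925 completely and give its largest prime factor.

25925 = 5 · 5185
5185 = 5 · 1037
1037 = 17 · 61
61 is prime.
So 25925 = 5^2 · 17 · 61; the largest prime factor is 61.

61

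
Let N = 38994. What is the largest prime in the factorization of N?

38994 = 2 · 19497
19497 = 3 · 6499
6499 = 67 · 97
97 is prime.
So 38994 = 2 · 3 · 67 · 97; the largest prime factor is 97.

97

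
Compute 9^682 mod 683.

1

9^1 ≡ 9 (mod 683)
9^2 ≡ 9^2 = 81 ≡ 81 (mod 683)
9^4 ≡ 81^2 = 6561 ≡ 414 (mod 683)
9^8 ≡ 414^2 = 171396 ≡ 646 (mod 683)
9^16 ≡ 646^2 = 417316 ≡ 3 (mod 683)
9^32 ≡ 3^2 = 9 ≡ 9 (mod 683)
9^64 ≡ 9^2 = 81 ≡ 81 (mod 683)
9^128 ≡ 81^2 = 6561 ≡ 414 (mod 683)
9^256 ≡ 414^2 = 171396 ≡ 646 (mod 683)
9^512 ≡ 646^2 = 417316 ≡ 3 (mod 683)
682 = 512 + 128 + 32 + 8 + 2 in binary powers of 2.
So 9^682 ≡ 3 · 414 · 9 · 646 · 81 ≡ 1 (mod 683).
Since the result is 1, base 9 gives no evidence that 683 is composite.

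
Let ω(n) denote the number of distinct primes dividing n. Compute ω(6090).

6090 = 2 · 3045
3045 = 3 · 1015
1015 = 5 · 203
203 = 7 · 29
6090 = 2 · 3 · 5 · 7 · 29, which has 5 distinct prime factors.

5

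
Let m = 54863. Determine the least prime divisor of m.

83

54863 is odd.
Digit sum 26, not divisible by 3.
Ends in 3: not divisible by 5.
7: 54863 = 7·7837 + 4
11: 54863 = 11·4987 + 6
13: 54863 = 13·4220 + 3
17: 54863 = 17·3227 + 4
19: 54863 = 19·2887 + 10
23: 54863 = 23·2385 + 8
29: 54863 = 29·1891 + 24
31: 54863 = 31·1769 + 24
37: 54863 = 37·1482 + 29
41: 54863 = 41·1338 + 5
43: 54863 = 43·1275 + 38
47: 54863 = 47·1167 + 14
53: 54863 = 53·1035 + 8
59: 54863 = 59·929 + 52
61: 54863 = 61·899 + 24
67: 54863 = 67·818 + 57
71: 54863 = 71·772 + 51
73: 54863 = 73·751 + 40
79: 54863 = 79·694 + 37
83: 54863 = 83·661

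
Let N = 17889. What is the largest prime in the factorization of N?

89

17889 = 3 · 5963
5963 = 67 · 89
89 is prime.
So 17889 = 3 · 67 · 89; the largest prime factor is 89.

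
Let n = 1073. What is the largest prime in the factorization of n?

1073 = 29 · 37
37 is prime.
So 1073 = 29 · 37; the largest prime factor is 37.

37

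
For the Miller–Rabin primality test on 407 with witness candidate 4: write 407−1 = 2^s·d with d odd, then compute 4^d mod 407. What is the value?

407 − 1 = 406 = 2^1 · 203, so d = 203.
4^1 ≡ 4 (mod 407)
4^2 ≡ 4^2 = 16 ≡ 16 (mod 407)
4^4 ≡ 16^2 = 256 ≡ 256 (mod 407)
4^8 ≡ 256^2 = 65536 ≡ 9 (mod 407)
4^16 ≡ 9^2 = 81 ≡ 81 (mod 407)
4^32 ≡ 81^2 = 6561 ≡ 49 (mod 407)
4^64 ≡ 49^2 = 2401 ≡ 366 (mod 407)
4^128 ≡ 366^2 = 133956 ≡ 53 (mod 407)
203 = 128 + 64 + 8 + 2 + 1 in binary powers of 2.
So 4^203 ≡ 53 · 366 · 9 · 16 · 4 ≡ 284 (mod 407).
Squaring chain: 284; never reaches −1, so base 4 is a Miller–Rabin witness that 407 is composite.

284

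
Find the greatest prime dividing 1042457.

89

1042457 = 13 · 80189
80189 = 17 · 4717
4717 = 53 · 89
89 is prime.
So 1042457 = 13 · 17 · 53 · 89; the largest prime factor is 89.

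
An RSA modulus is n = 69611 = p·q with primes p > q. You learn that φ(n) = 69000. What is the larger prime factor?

461

φ(n) = (p−1)(q−1) = n − (p+q) + 1, so p + q = 69611 − 69000 + 1 = 612.
p and q are the roots of t² − 612t + 69611 = 0.
Discriminant: 612² − 4·69611 = 374544 − 278444 = 96100; √96100 = 310.
q = (612 − 310)/2 = 151, p = (612 + 310)/2 = 461.
Check: 151 · 461 = 69611.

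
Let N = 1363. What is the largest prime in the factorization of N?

1363 = 29 · 47
47 is prime.
So 1363 = 29 · 47; the largest prime factor is 47.

47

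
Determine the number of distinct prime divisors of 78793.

4

78793 = 11 · 7163
7163 = 13 · 551
551 = 19 · 29
78793 = 11 · 13 · 19 · 29, which has 4 distinct prime factors.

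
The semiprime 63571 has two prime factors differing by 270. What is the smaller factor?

Since p = q + 270, we have 63571 = q(q + 270), so q² + 270q − 63571 = 0.
Discriminant: 270² + 4·63571 = 72900 + 254284 = 327184; √327184 = 572.
q = (−270 + 572)/2 = 151, and p = q + 270 = 421.
Check: 151 · 421 = 63571.

151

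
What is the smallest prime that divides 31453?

71

31453 is odd.
Digit sum 16, not divisible by 3.
Ends in 3: not divisible by 5.
7: 31453 = 7·4493 + 2
11: 31453 = 11·2859 + 4
13: 31453 = 13·2419 + 6
17: 31453 = 17·1850 + 3
19: 31453 = 19·1655 + 8
23: 31453 = 23·1367 + 12
29: 31453 = 29·1084 + 17
31: 31453 = 31·1014 + 19
37: 31453 = 37·850 + 3
41: 31453 = 41·767 + 6
43: 31453 = 43·731 + 20
47: 31453 = 47·669 + 10
53: 31453 = 53·593 + 24
59: 31453 = 59·533 + 6
61: 31453 = 61·515 + 38
67: 31453 = 67·469 + 30
71: 31453 = 71·443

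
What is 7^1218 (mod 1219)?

1070

7^1 ≡ 7 (mod 1219)
7^2 ≡ 7^2 = 49 ≡ 49 (mod 1219)
7^4 ≡ 49^2 = 2401 ≡ 1182 (mod 1219)
7^8 ≡ 1182^2 = 1397124 ≡ 150 (mod 1219)
7^16 ≡ 150^2 = 22500 ≡ 558 (mod 1219)
7^32 ≡ 558^2 = 311364 ≡ 519 (mod 1219)
7^64 ≡ 519^2 = 269361 ≡ 1181 (mod 1219)
7^128 ≡ 1181^2 = 1394761 ≡ 225 (mod 1219)
7^256 ≡ 225^2 = 50625 ≡ 646 (mod 1219)
7^512 ≡ 646^2 = 417316 ≡ 418 (mod 1219)
7^1024 ≡ 418^2 = 174724 ≡ 407 (mod 1219)
1218 = 1024 + 128 + 64 + 2 in binary powers of 2.
So 7^1218 ≡ 407 · 225 · 1181 · 49 ≡ 1070 (mod 1219).
Since 1070 ≠ 1, base 7 is a Fermat witness: 1219 is composite.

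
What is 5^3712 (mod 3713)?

3391

5^1 ≡ 5 (mod 3713)
5^2 ≡ 5^2 = 25 ≡ 25 (mod 3713)
5^4 ≡ 25^2 = 625 ≡ 625 (mod 3713)
5^8 ≡ 625^2 = 390625 ≡ 760 (mod 3713)
5^16 ≡ 760^2 = 577600 ≡ 2085 (mod 3713)
5^32 ≡ 2085^2 = 4347225 ≡ 3015 (mod 3713)
5^64 ≡ 3015^2 = 9090225 ≡ 801 (mod 3713)
5^128 ≡ 801^2 = 641601 ≡ 2965 (mod 3713)
5^256 ≡ 2965^2 = 8791225 ≡ 2554 (mod 3713)
5^512 ≡ 2554^2 = 6522916 ≡ 2888 (mod 3713)
5^1024 ≡ 2888^2 = 8340544 ≡ 1146 (mod 3713)
5^2048 ≡ 1146^2 = 1313316 ≡ 2627 (mod 3713)
3712 = 2048 + 1024 + 512 + 128 in binary powers of 2.
So 5^3712 ≡ 2627 · 1146 · 2888 · 2965 ≡ 3391 (mod 3713).
Since 3391 ≠ 1, base 5 is a Fermat witness: 3713 is composite.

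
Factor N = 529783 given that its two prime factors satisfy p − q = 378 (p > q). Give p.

Since p = q + 378, we have 529783 = q(q + 378), so q² + 378q − 529783 = 0.
Discriminant: 378² + 4·529783 = 142884 + 2119132 = 2262016; √2262016 = 1504.
q = (−378 + 1504)/2 = 563, and p = q + 378 = 941.
Check: 563 · 941 = 529783.

941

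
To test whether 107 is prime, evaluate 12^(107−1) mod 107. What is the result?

1

12^1 ≡ 12 (mod 107)
12^2 ≡ 12^2 = 144 ≡ 37 (mod 107)
12^4 ≡ 37^2 = 1369 ≡ 85 (mod 107)
12^8 ≡ 85^2 = 7225 ≡ 56 (mod 107)
12^16 ≡ 56^2 = 3136 ≡ 33 (mod 107)
12^32 ≡ 33^2 = 1089 ≡ 19 (mod 107)
12^64 ≡ 19^2 = 361 ≡ 40 (mod 107)
106 = 64 + 32 + 8 + 2 in binary powers of 2.
So 12^106 ≡ 40 · 19 · 56 · 37 ≡ 1 (mod 107).
Since the result is 1, base 12 gives no evidence that 107 is composite.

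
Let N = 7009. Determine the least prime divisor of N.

7009 is odd.
Digit sum 16, not divisible by 3.
Ends in 9: not divisible by 5.
7: 7009 = 7·1001 + 2
11: 7009 = 11·637 + 2
13: 7009 = 13·539 + 2
17: 7009 = 17·412 + 5
19: 7009 = 19·368 + 17
23: 7009 = 23·304 + 17
29: 7009 = 29·241 + 20
31: 7009 = 31·226 + 3
37: 7009 = 37·189 + 16
41: 7009 = 41·170 + 39
43: 7009 = 43·163

43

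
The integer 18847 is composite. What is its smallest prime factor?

18847 is odd.
Digit sum 28, not divisible by 3.
Ends in 7: not divisible by 5.
7: 18847 = 7·2692 + 3
11: 18847 = 11·1713 + 4
13: 18847 = 13·1449 + 10
17: 18847 = 17·1108 + 11
19: 18847 = 19·991 + 18
23: 18847 = 23·819 + 10
29: 18847 = 29·649 + 26
31: 18847 = 31·607 + 30
37: 18847 = 37·509 + 14
41: 18847 = 41·459 + 28
43: 18847 = 43·438 + 13
47: 18847 = 47·401

47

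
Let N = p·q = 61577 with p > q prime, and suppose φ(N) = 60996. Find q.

139

φ(n) = (p−1)(q−1) = n − (p+q) + 1, so p + q = 61577 − 60996 + 1 = 582.
p and q are the roots of t² − 582t + 61577 = 0.
Discriminant: 582² − 4·61577 = 338724 − 246308 = 92416; √92416 = 304.
q = (582 − 304)/2 = 139, p = (582 + 304)/2 = 443.
Check: 139 · 443 = 61577.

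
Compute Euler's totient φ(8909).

Factor: 8909 = 59 · 151.
φ(8909) = (59−1) · (151−1) = 58 · 150 = 8700.

8700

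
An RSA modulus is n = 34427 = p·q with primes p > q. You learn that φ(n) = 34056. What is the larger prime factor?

199

φ(n) = (p−1)(q−1) = n − (p+q) + 1, so p + q = 34427 − 34056 + 1 = 372.
p and q are the roots of t² − 372t + 34427 = 0.
Discriminant: 372² − 4·34427 = 138384 − 137708 = 676; √676 = 26.
q = (372 − 26)/2 = 173, p = (372 + 26)/2 = 199.
Check: 173 · 199 = 34427.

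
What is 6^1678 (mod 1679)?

748

6^1 ≡ 6 (mod 1679)
6^2 ≡ 6^2 = 36 ≡ 36 (mod 1679)
6^4 ≡ 36^2 = 1296 ≡ 1296 (mod 1679)
6^8 ≡ 1296^2 = 1679616 ≡ 616 (mod 1679)
6^16 ≡ 616^2 = 379456 ≡ 2 (mod 1679)
6^32 ≡ 2^2 = 4 ≡ 4 (mod 1679)
6^64 ≡ 4^2 = 16 ≡ 16 (mod 1679)
6^128 ≡ 16^2 = 256 ≡ 256 (mod 1679)
6^256 ≡ 256^2 = 65536 ≡ 55 (mod 1679)
6^512 ≡ 55^2 = 3025 ≡ 1346 (mod 1679)
6^1024 ≡ 1346^2 = 1811716 ≡ 75 (mod 1679)
1678 = 1024 + 512 + 128 + 8 + 4 + 2 in binary powers of 2.
So 6^1678 ≡ 75 · 1346 · 256 · 616 · 1296 · 36 ≡ 748 (mod 1679).
Since 748 ≠ 1, base 6 is a Fermat witness: 1679 is composite.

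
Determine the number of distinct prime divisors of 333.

2

333 = 3^2 · 37
333 = 3^2 · 37, which has 2 distinct prime factors.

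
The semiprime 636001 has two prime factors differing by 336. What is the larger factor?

983

Since p = q + 336, we have 636001 = q(q + 336), so q² + 336q − 636001 = 0.
Discriminant: 336² + 4·636001 = 112896 + 2544004 = 2656900; √2656900 = 1630.
q = (−336 + 1630)/2 = 647, and p = q + 336 = 983.
Check: 647 · 983 = 636001.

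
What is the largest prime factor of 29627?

29627 = 13 · 2279
2279 = 43 · 53
53 is prime.
So 29627 = 13 · 43 · 53; the largest prime factor is 53.

53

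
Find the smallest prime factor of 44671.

44671 is odd.
Digit sum 22, not divisible by 3.
Ends in 1: not divisible by 5.
7: 44671 = 7·6381 + 4
11: 44671 = 11·4061

11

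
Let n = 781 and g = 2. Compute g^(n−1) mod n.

243

2^1 ≡ 2 (mod 781)
2^2 ≡ 2^2 = 4 ≡ 4 (mod 781)
2^4 ≡ 4^2 = 16 ≡ 16 (mod 781)
2^8 ≡ 16^2 = 256 ≡ 256 (mod 781)
2^16 ≡ 256^2 = 65536 ≡ 713 (mod 781)
2^32 ≡ 713^2 = 508369 ≡ 719 (mod 781)
2^64 ≡ 719^2 = 516961 ≡ 720 (mod 781)
2^128 ≡ 720^2 = 518400 ≡ 597 (mod 781)
2^256 ≡ 597^2 = 356409 ≡ 273 (mod 781)
2^512 ≡ 273^2 = 74529 ≡ 334 (mod 781)
780 = 512 + 256 + 8 + 4 in binary powers of 2.
So 2^780 ≡ 334 · 273 · 256 · 16 ≡ 243 (mod 781).
Since 243 ≠ 1, base 2 is a Fermat witness: 781 is composite.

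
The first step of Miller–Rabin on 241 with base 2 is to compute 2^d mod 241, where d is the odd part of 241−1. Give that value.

233

241 − 1 = 240 = 2^4 · 15, so d = 15.
2^1 ≡ 2 (mod 241)
2^2 ≡ 2^2 = 4 ≡ 4 (mod 241)
2^4 ≡ 4^2 = 16 ≡ 16 (mod 241)
2^8 ≡ 16^2 = 256 ≡ 15 (mod 241)
15 = 8 + 4 + 2 + 1 in binary powers of 2.
So 2^15 ≡ 15 · 16 · 4 · 2 ≡ 233 (mod 241).
Squaring chain: 233 → 64 → 240 → 1; reaches −1, so base 2 does not prove 241 composite.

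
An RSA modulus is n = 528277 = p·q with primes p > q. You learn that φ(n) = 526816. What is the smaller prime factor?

φ(n) = (p−1)(q−1) = n − (p+q) + 1, so p + q = 528277 − 526816 + 1 = 1462.
p and q are the roots of t² − 1462t + 528277 = 0.
Discriminant: 1462² − 4·528277 = 2137444 − 2113108 = 24336; √24336 = 156.
q = (1462 − 156)/2 = 653, p = (1462 + 156)/2 = 809.
Check: 653 · 809 = 528277.

653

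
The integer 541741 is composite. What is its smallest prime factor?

61

541741 is odd.
Digit sum 22, not divisible by 3.
Ends in 1: not divisible by 5.
7: 541741 = 7·77391 + 4
11: 541741 = 11·49249 + 2
13: 541741 = 13·41672 + 5
17: 541741 = 17·31867 + 2
19: 541741 = 19·28512 + 13
23: 541741 = 23·23553 + 22
29: 541741 = 29·18680 + 21
31: 541741 = 31·17475 + 16
37: 541741 = 37·14641 + 24
41: 541741 = 41·13213 + 8
43: 541741 = 43·12598 + 27
47: 541741 = 47·11526 + 19
53: 541741 = 53·10221 + 28
59: 541741 = 59·9182 + 3
61: 541741 = 61·8881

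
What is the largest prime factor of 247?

247 = 13 · 19
19 is prime.
So 247 = 13 · 19; the largest prime factor is 19.

19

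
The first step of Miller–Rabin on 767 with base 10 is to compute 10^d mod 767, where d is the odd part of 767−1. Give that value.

767 − 1 = 766 = 2^1 · 383, so d = 383.
10^1 ≡ 10 (mod 767)
10^2 ≡ 10^2 = 100 ≡ 100 (mod 767)
10^4 ≡ 100^2 = 10000 ≡ 29 (mod 767)
10^8 ≡ 29^2 = 841 ≡ 74 (mod 767)
10^16 ≡ 74^2 = 5476 ≡ 107 (mod 767)
10^32 ≡ 107^2 = 11449 ≡ 711 (mod 767)
10^64 ≡ 711^2 = 505521 ≡ 68 (mod 767)
10^128 ≡ 68^2 = 4624 ≡ 22 (mod 767)
10^256 ≡ 22^2 = 484 ≡ 484 (mod 767)
383 = 256 + 64 + 32 + 16 + 8 + 4 + 2 + 1 in binary powers of 2.
So 10^383 ≡ 484 · 68 · 711 · 107 · 74 · 29 · 100 · 10 ≡ 758 (mod 767).
Squaring chain: 758; never reaches −1, so base 10 is a Miller–Rabin witness that 767 is composite.

758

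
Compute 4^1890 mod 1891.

1

4^1 ≡ 4 (mod 1891)
4^2 ≡ 4^2 = 16 ≡ 16 (mod 1891)
4^4 ≡ 16^2 = 256 ≡ 256 (mod 1891)
4^8 ≡ 256^2 = 65536 ≡ 1242 (mod 1891)
4^16 ≡ 1242^2 = 1542564 ≡ 1399 (mod 1891)
4^32 ≡ 1399^2 = 1957201 ≡ 16 (mod 1891)
4^64 ≡ 16^2 = 256 ≡ 256 (mod 1891)
4^128 ≡ 256^2 = 65536 ≡ 1242 (mod 1891)
4^256 ≡ 1242^2 = 1542564 ≡ 1399 (mod 1891)
4^512 ≡ 1399^2 = 1957201 ≡ 16 (mod 1891)
4^1024 ≡ 16^2 = 256 ≡ 256 (mod 1891)
1890 = 1024 + 512 + 256 + 64 + 32 + 2 in binary powers of 2.
So 4^1890 ≡ 256 · 16 · 1399 · 256 · 16 · 16 ≡ 1 (mod 1891).
Since the result is 1, base 4 gives no evidence that 1891 is composite.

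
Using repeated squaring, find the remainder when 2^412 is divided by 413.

2^1 ≡ 2 (mod 413)
2^2 ≡ 2^2 = 4 ≡ 4 (mod 413)
2^4 ≡ 4^2 = 16 ≡ 16 (mod 413)
2^8 ≡ 16^2 = 256 ≡ 256 (mod 413)
2^16 ≡ 256^2 = 65536 ≡ 282 (mod 413)
2^32 ≡ 282^2 = 79524 ≡ 228 (mod 413)
2^64 ≡ 228^2 = 51984 ≡ 359 (mod 413)
2^128 ≡ 359^2 = 128881 ≡ 25 (mod 413)
2^256 ≡ 25^2 = 625 ≡ 212 (mod 413)
412 = 256 + 128 + 16 + 8 + 4 in binary powers of 2.
So 2^412 ≡ 212 · 25 · 282 · 256 · 16 ≡ 359 (mod 413).
Since 359 ≠ 1, base 2 is a Fermat witness: 413 is composite.

359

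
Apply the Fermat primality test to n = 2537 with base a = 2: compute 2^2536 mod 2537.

2369

2^1 ≡ 2 (mod 2537)
2^2 ≡ 2^2 = 4 ≡ 4 (mod 2537)
2^4 ≡ 4^2 = 16 ≡ 16 (mod 2537)
2^8 ≡ 16^2 = 256 ≡ 256 (mod 2537)
2^16 ≡ 256^2 = 65536 ≡ 2111 (mod 2537)
2^32 ≡ 2111^2 = 4456321 ≡ 1349 (mod 2537)
2^64 ≡ 1349^2 = 1819801 ≡ 772 (mod 2537)
2^128 ≡ 772^2 = 595984 ≡ 2326 (mod 2537)
2^256 ≡ 2326^2 = 5410276 ≡ 1392 (mod 2537)
2^512 ≡ 1392^2 = 1937664 ≡ 1933 (mod 2537)
2^1024 ≡ 1933^2 = 3736489 ≡ 2025 (mod 2537)
2^2048 ≡ 2025^2 = 4100625 ≡ 833 (mod 2537)
2536 = 2048 + 256 + 128 + 64 + 32 + 8 in binary powers of 2.
So 2^2536 ≡ 833 · 1392 · 2326 · 772 · 1349 · 256 ≡ 2369 (mod 2537).
Since 2369 ≠ 1, base 2 is a Fermat witness: 2537 is composite.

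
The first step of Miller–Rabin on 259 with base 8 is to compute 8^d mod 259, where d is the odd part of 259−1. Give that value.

259 − 1 = 258 = 2^1 · 129, so d = 129.
8^1 ≡ 8 (mod 259)
8^2 ≡ 8^2 = 64 ≡ 64 (mod 259)
8^4 ≡ 64^2 = 4096 ≡ 211 (mod 259)
8^8 ≡ 211^2 = 44521 ≡ 232 (mod 259)
8^16 ≡ 232^2 = 53824 ≡ 211 (mod 259)
8^32 ≡ 211^2 = 44521 ≡ 232 (mod 259)
8^64 ≡ 232^2 = 53824 ≡ 211 (mod 259)
8^128 ≡ 211^2 = 44521 ≡ 232 (mod 259)
129 = 128 + 1 in binary powers of 2.
So 8^129 ≡ 232 · 8 ≡ 43 (mod 259).
Squaring chain: 43; never reaches −1, so base 8 is a Miller–Rabin witness that 259 is composite.

43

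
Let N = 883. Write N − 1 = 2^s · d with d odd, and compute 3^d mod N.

882

883 − 1 = 882 = 2^1 · 441, so d = 441.
3^1 ≡ 3 (mod 883)
3^2 ≡ 3^2 = 9 ≡ 9 (mod 883)
3^4 ≡ 9^2 = 81 ≡ 81 (mod 883)
3^8 ≡ 81^2 = 6561 ≡ 380 (mod 883)
3^16 ≡ 380^2 = 144400 ≡ 471 (mod 883)
3^32 ≡ 471^2 = 221841 ≡ 208 (mod 883)
3^64 ≡ 208^2 = 43264 ≡ 880 (mod 883)
3^128 ≡ 880^2 = 774400 ≡ 9 (mod 883)
3^256 ≡ 9^2 = 81 ≡ 81 (mod 883)
441 = 256 + 128 + 32 + 16 + 8 + 1 in binary powers of 2.
So 3^441 ≡ 81 · 9 · 208 · 471 · 380 · 3 ≡ 882 (mod 883).
Since 3^d ≡ 882 (mod 883), base 3 does not prove 883 composite.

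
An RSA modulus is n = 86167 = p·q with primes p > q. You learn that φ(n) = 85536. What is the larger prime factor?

433

φ(n) = (p−1)(q−1) = n − (p+q) + 1, so p + q = 86167 − 85536 + 1 = 632.
p and q are the roots of t² − 632t + 86167 = 0.
Discriminant: 632² − 4·86167 = 399424 − 344668 = 54756; √54756 = 234.
q = (632 − 234)/2 = 199, p = (632 + 234)/2 = 433.
Check: 199 · 433 = 86167.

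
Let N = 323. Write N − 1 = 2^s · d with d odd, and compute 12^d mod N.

46

323 − 1 = 322 = 2^1 · 161, so d = 161.
12^1 ≡ 12 (mod 323)
12^2 ≡ 12^2 = 144 ≡ 144 (mod 323)
12^4 ≡ 144^2 = 20736 ≡ 64 (mod 323)
12^8 ≡ 64^2 = 4096 ≡ 220 (mod 323)
12^16 ≡ 220^2 = 48400 ≡ 273 (mod 323)
12^32 ≡ 273^2 = 74529 ≡ 239 (mod 323)
12^64 ≡ 239^2 = 57121 ≡ 273 (mod 323)
12^128 ≡ 273^2 = 74529 ≡ 239 (mod 323)
161 = 128 + 32 + 1 in binary powers of 2.
So 12^161 ≡ 239 · 239 · 12 ≡ 46 (mod 323).
Squaring chain: 46; never reaches −1, so base 12 is a Miller–Rabin witness that 323 is composite.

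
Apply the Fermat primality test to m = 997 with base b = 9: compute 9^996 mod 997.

1

9^1 ≡ 9 (mod 997)
9^2 ≡ 9^2 = 81 ≡ 81 (mod 997)
9^4 ≡ 81^2 = 6561 ≡ 579 (mod 997)
9^8 ≡ 579^2 = 335241 ≡ 249 (mod 997)
9^16 ≡ 249^2 = 62001 ≡ 187 (mod 997)
9^32 ≡ 187^2 = 34969 ≡ 74 (mod 997)
9^64 ≡ 74^2 = 5476 ≡ 491 (mod 997)
9^128 ≡ 491^2 = 241081 ≡ 804 (mod 997)
9^256 ≡ 804^2 = 646416 ≡ 360 (mod 997)
9^512 ≡ 360^2 = 129600 ≡ 987 (mod 997)
996 = 512 + 256 + 128 + 64 + 32 + 4 in binary powers of 2.
So 9^996 ≡ 987 · 360 · 804 · 491 · 74 · 579 ≡ 1 (mod 997).
Since the result is 1, base 9 gives no evidence that 997 is composite.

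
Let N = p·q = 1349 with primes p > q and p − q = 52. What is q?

Since p = q + 52, we have 1349 = q(q + 52), so q² + 52q − 1349 = 0.
Discriminant: 52² + 4·1349 = 2704 + 5396 = 8100; √8100 = 90.
q = (−52 + 90)/2 = 19, and p = q + 52 = 71.
Check: 19 · 71 = 1349.

19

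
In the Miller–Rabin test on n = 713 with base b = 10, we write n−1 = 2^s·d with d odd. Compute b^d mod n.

493

713 − 1 = 712 = 2^3 · 89, so d = 89.
10^1 ≡ 10 (mod 713)
10^2 ≡ 10^2 = 100 ≡ 100 (mod 713)
10^4 ≡ 100^2 = 10000 ≡ 18 (mod 713)
10^8 ≡ 18^2 = 324 ≡ 324 (mod 713)
10^16 ≡ 324^2 = 104976 ≡ 165 (mod 713)
10^32 ≡ 165^2 = 27225 ≡ 131 (mod 713)
10^64 ≡ 131^2 = 17161 ≡ 49 (mod 713)
89 = 64 + 16 + 8 + 1 in binary powers of 2.
So 10^89 ≡ 49 · 165 · 324 · 10 ≡ 493 (mod 713).
Squaring chain: 493 → 629 → 639; never reaches −1, so base 10 is a Miller–Rabin witness that 713 is composite.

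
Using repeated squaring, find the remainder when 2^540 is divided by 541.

2^1 ≡ 2 (mod 541)
2^2 ≡ 2^2 = 4 ≡ 4 (mod 541)
2^4 ≡ 4^2 = 16 ≡ 16 (mod 541)
2^8 ≡ 16^2 = 256 ≡ 256 (mod 541)
2^16 ≡ 256^2 = 65536 ≡ 75 (mod 541)
2^32 ≡ 75^2 = 5625 ≡ 215 (mod 541)
2^64 ≡ 215^2 = 46225 ≡ 240 (mod 541)
2^128 ≡ 240^2 = 57600 ≡ 254 (mod 541)
2^256 ≡ 254^2 = 64516 ≡ 137 (mod 541)
2^512 ≡ 137^2 = 18769 ≡ 375 (mod 541)
540 = 512 + 16 + 8 + 4 in binary powers of 2.
So 2^540 ≡ 375 · 75 · 256 · 16 ≡ 1 (mod 541).
Since the result is 1, base 2 gives no evidence that 541 is composite.

1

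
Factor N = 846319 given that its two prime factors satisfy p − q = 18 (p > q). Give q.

Since p = q + 18, we have 846319 = q(q + 18), so q² + 18q − 846319 = 0.
Discriminant: 18² + 4·846319 = 324 + 3385276 = 3385600; √3385600 = 1840.
q = (−18 + 1840)/2 = 911, and p = q + 18 = 929.
Check: 911 · 929 = 846319.

911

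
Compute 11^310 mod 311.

11^1 ≡ 11 (mod 311)
11^2 ≡ 11^2 = 121 ≡ 121 (mod 311)
11^4 ≡ 121^2 = 14641 ≡ 24 (mod 311)
11^8 ≡ 24^2 = 576 ≡ 265 (mod 311)
11^16 ≡ 265^2 = 70225 ≡ 250 (mod 311)
11^32 ≡ 250^2 = 62500 ≡ 300 (mod 311)
11^64 ≡ 300^2 = 90000 ≡ 121 (mod 311)
11^128 ≡ 121^2 = 14641 ≡ 24 (mod 311)
11^256 ≡ 24^2 = 576 ≡ 265 (mod 311)
310 = 256 + 32 + 16 + 4 + 2 in binary powers of 2.
So 11^310 ≡ 265 · 300 · 250 · 24 · 121 ≡ 1 (mod 311).
Since the result is 1, base 11 gives no evidence that 311 is composite.

1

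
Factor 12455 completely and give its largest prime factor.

12455 = 5 · 2491
2491 = 47 · 53
53 is prime.
So 12455 = 5 · 47 · 53; the largest prime factor is 53.

53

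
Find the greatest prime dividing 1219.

53

1219 = 23 · 53
53 is prime.
So 1219 = 23 · 53; the largest prime factor is 53.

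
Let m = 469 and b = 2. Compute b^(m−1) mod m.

64

2^1 ≡ 2 (mod 469)
2^2 ≡ 2^2 = 4 ≡ 4 (mod 469)
2^4 ≡ 4^2 = 16 ≡ 16 (mod 469)
2^8 ≡ 16^2 = 256 ≡ 256 (mod 469)
2^16 ≡ 256^2 = 65536 ≡ 345 (mod 469)
2^32 ≡ 345^2 = 119025 ≡ 368 (mod 469)
2^64 ≡ 368^2 = 135424 ≡ 352 (mod 469)
2^128 ≡ 352^2 = 123904 ≡ 88 (mod 469)
2^256 ≡ 88^2 = 7744 ≡ 240 (mod 469)
468 = 256 + 128 + 64 + 16 + 4 in binary powers of 2.
So 2^468 ≡ 240 · 88 · 352 · 345 · 16 ≡ 64 (mod 469).
Since 64 ≠ 1, base 2 is a Fermat witness: 469 is composite.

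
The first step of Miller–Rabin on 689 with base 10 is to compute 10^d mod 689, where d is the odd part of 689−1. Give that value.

689 − 1 = 688 = 2^4 · 43, so d = 43.
10^1 ≡ 10 (mod 689)
10^2 ≡ 10^2 = 100 ≡ 100 (mod 689)
10^4 ≡ 100^2 = 10000 ≡ 354 (mod 689)
10^8 ≡ 354^2 = 125316 ≡ 607 (mod 689)
10^16 ≡ 607^2 = 368449 ≡ 523 (mod 689)
10^32 ≡ 523^2 = 273529 ≡ 685 (mod 689)
43 = 32 + 8 + 2 + 1 in binary powers of 2.
So 10^43 ≡ 685 · 607 · 100 · 10 ≡ 36 (mod 689).
Squaring chain: 36 → 607 → 523 → 685; never reaches −1, so base 10 is a Miller–Rabin witness that 689 is composite.

36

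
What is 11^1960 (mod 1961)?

1210

11^1 ≡ 11 (mod 1961)
11^2 ≡ 11^2 = 121 ≡ 121 (mod 1961)
11^4 ≡ 121^2 = 14641 ≡ 914 (mod 1961)
11^8 ≡ 914^2 = 835396 ≡ 10 (mod 1961)
11^16 ≡ 10^2 = 100 ≡ 100 (mod 1961)
11^32 ≡ 100^2 = 10000 ≡ 195 (mod 1961)
11^64 ≡ 195^2 = 38025 ≡ 766 (mod 1961)
11^128 ≡ 766^2 = 586756 ≡ 417 (mod 1961)
11^256 ≡ 417^2 = 173889 ≡ 1321 (mod 1961)
11^512 ≡ 1321^2 = 1745041 ≡ 1712 (mod 1961)
11^1024 ≡ 1712^2 = 2930944 ≡ 1210 (mod 1961)
1960 = 1024 + 512 + 256 + 128 + 32 + 8 in binary powers of 2.
So 11^1960 ≡ 1210 · 1712 · 1321 · 417 · 195 · 10 ≡ 1210 (mod 1961).
Since 1210 ≠ 1, base 11 is a Fermat witness: 1961 is composite.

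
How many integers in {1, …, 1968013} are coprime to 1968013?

1918800

Factor: 1968013 = 83 · 131 · 181.
φ(1968013) = (83−1) · (131−1) · (181−1) = 82 · 130 · 180 = 1918800.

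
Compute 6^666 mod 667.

81

6^1 ≡ 6 (mod 667)
6^2 ≡ 6^2 = 36 ≡ 36 (mod 667)
6^4 ≡ 36^2 = 1296 ≡ 629 (mod 667)
6^8 ≡ 629^2 = 395641 ≡ 110 (mod 667)
6^16 ≡ 110^2 = 12100 ≡ 94 (mod 667)
6^32 ≡ 94^2 = 8836 ≡ 165 (mod 667)
6^64 ≡ 165^2 = 27225 ≡ 545 (mod 667)
6^128 ≡ 545^2 = 297025 ≡ 210 (mod 667)
6^256 ≡ 210^2 = 44100 ≡ 78 (mod 667)
6^512 ≡ 78^2 = 6084 ≡ 81 (mod 667)
666 = 512 + 128 + 16 + 8 + 2 in binary powers of 2.
So 6^666 ≡ 81 · 210 · 94 · 110 · 36 ≡ 81 (mod 667).
Since 81 ≠ 1, base 6 is a Fermat witness: 667 is composite.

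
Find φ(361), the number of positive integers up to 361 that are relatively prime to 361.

Factor: 361 = 19^2.
φ(361) = 19^1·(19−1) = 342.

342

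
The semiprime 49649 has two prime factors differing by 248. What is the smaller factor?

Since p = q + 248, we have 49649 = q(q + 248), so q² + 248q − 49649 = 0.
Discriminant: 248² + 4·49649 = 61504 + 198596 = 260100; √260100 = 510.
q = (−248 + 510)/2 = 131, and p = q + 248 = 379.
Check: 131 · 379 = 49649.

131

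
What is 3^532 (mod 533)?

81

3^1 ≡ 3 (mod 533)
3^2 ≡ 3^2 = 9 ≡ 9 (mod 533)
3^4 ≡ 9^2 = 81 ≡ 81 (mod 533)
3^8 ≡ 81^2 = 6561 ≡ 165 (mod 533)
3^16 ≡ 165^2 = 27225 ≡ 42 (mod 533)
3^32 ≡ 42^2 = 1764 ≡ 165 (mod 533)
3^64 ≡ 165^2 = 27225 ≡ 42 (mod 533)
3^128 ≡ 42^2 = 1764 ≡ 165 (mod 533)
3^256 ≡ 165^2 = 27225 ≡ 42 (mod 533)
3^512 ≡ 42^2 = 1764 ≡ 165 (mod 533)
532 = 512 + 16 + 4 in binary powers of 2.
So 3^532 ≡ 165 · 42 · 81 ≡ 81 (mod 533).
Since 81 ≠ 1, base 3 is a Fermat witness: 533 is composite.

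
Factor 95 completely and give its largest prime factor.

95 = 5 · 19
19 is prime.
So 95 = 5 · 19; the largest prime factor is 19.

19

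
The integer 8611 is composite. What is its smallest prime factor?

79

8611 is odd.
Digit sum 16, not divisible by 3.
Ends in 1: not divisible by 5.
7: 8611 = 7·1230 + 1
11: 8611 = 11·782 + 9
13: 8611 = 13·662 + 5
17: 8611 = 17·506 + 9
19: 8611 = 19·453 + 4
23: 8611 = 23·374 + 9
29: 8611 = 29·296 + 27
31: 8611 = 31·277 + 24
37: 8611 = 37·232 + 27
41: 8611 = 41·210 + 1
43: 8611 = 43·200 + 11
47: 8611 = 47·183 + 10
53: 8611 = 53·162 + 25
59: 8611 = 59·145 + 56
61: 8611 = 61·141 + 10
67: 8611 = 67·128 + 35
71: 8611 = 71·121 + 20
73: 8611 = 73·117 + 70
79: 8611 = 79·109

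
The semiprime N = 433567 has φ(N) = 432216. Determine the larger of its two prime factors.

829

φ(n) = (p−1)(q−1) = n − (p+q) + 1, so p + q = 433567 − 432216 + 1 = 1352.
p and q are the roots of t² − 1352t + 433567 = 0.
Discriminant: 1352² − 4·433567 = 1827904 − 1734268 = 93636; √93636 = 306.
q = (1352 − 306)/2 = 523, p = (1352 + 306)/2 = 829.
Check: 523 · 829 = 433567.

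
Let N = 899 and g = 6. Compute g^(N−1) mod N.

645

6^1 ≡ 6 (mod 899)
6^2 ≡ 6^2 = 36 ≡ 36 (mod 899)
6^4 ≡ 36^2 = 1296 ≡ 397 (mod 899)
6^8 ≡ 397^2 = 157609 ≡ 284 (mod 899)
6^16 ≡ 284^2 = 80656 ≡ 645 (mod 899)
6^32 ≡ 645^2 = 416025 ≡ 687 (mod 899)
6^64 ≡ 687^2 = 471969 ≡ 893 (mod 899)
6^128 ≡ 893^2 = 797449 ≡ 36 (mod 899)
6^256 ≡ 36^2 = 1296 ≡ 397 (mod 899)
6^512 ≡ 397^2 = 157609 ≡ 284 (mod 899)
898 = 512 + 256 + 128 + 2 in binary powers of 2.
So 6^898 ≡ 284 · 397 · 36 · 36 ≡ 645 (mod 899).
Since 645 ≠ 1, base 6 is a Fermat witness: 899 is composite.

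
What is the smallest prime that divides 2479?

2479 is odd.
Digit sum 22, not divisible by 3.
Ends in 9: not divisible by 5.
7: 2479 = 7·354 + 1
11: 2479 = 11·225 + 4
13: 2479 = 13·190 + 9
17: 2479 = 17·145 + 14
19: 2479 = 19·130 + 9
23: 2479 = 23·107 + 18
29: 2479 = 29·85 + 14
31: 2479 = 31·79 + 30
37: 2479 = 37·67

37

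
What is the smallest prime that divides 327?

327 is odd.
Digit sum 12, divisible by 3.

3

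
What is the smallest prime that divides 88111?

17

88111 is odd.
Digit sum 19, not divisible by 3.
Ends in 1: not divisible by 5.
7: 88111 = 7·12587 + 2
11: 88111 = 11·8010 + 1
13: 88111 = 13·6777 + 10
17: 88111 = 17·5183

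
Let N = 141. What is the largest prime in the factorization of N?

141 = 3 · 47
47 is prime.
So 141 = 3 · 47; the largest prime factor is 47.

47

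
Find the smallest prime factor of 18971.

18971 is odd.
Digit sum 26, not divisible by 3.
Ends in 1: not divisible by 5.
7: 18971 = 7·2710 + 1
11: 18971 = 11·1724 + 7
13: 18971 = 13·1459 + 4
17: 18971 = 17·1115 + 16
19: 18971 = 19·998 + 9
23: 18971 = 23·824 + 19
29: 18971 = 29·654 + 5
31: 18971 = 31·611 + 30
37: 18971 = 37·512 + 27
41: 18971 = 41·462 + 29
43: 18971 = 43·441 + 8
47: 18971 = 47·403 + 30
53: 18971 = 53·357 + 50
59: 18971 = 59·321 + 32
61: 18971 = 61·311

61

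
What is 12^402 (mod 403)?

12^1 ≡ 12 (mod 403)
12^2 ≡ 12^2 = 144 ≡ 144 (mod 403)
12^4 ≡ 144^2 = 20736 ≡ 183 (mod 403)
12^8 ≡ 183^2 = 33489 ≡ 40 (mod 403)
12^16 ≡ 40^2 = 1600 ≡ 391 (mod 403)
12^32 ≡ 391^2 = 152881 ≡ 144 (mod 403)
12^64 ≡ 144^2 = 20736 ≡ 183 (mod 403)
12^128 ≡ 183^2 = 33489 ≡ 40 (mod 403)
12^256 ≡ 40^2 = 1600 ≡ 391 (mod 403)
402 = 256 + 128 + 16 + 2 in binary powers of 2.
So 12^402 ≡ 391 · 40 · 391 · 144 ≡ 66 (mod 403).
Since 66 ≠ 1, base 12 is a Fermat witness: 403 is composite.

66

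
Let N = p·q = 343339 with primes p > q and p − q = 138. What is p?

Since p = q + 138, we have 343339 = q(q + 138), so q² + 138q − 343339 = 0.
Discriminant: 138² + 4·343339 = 19044 + 1373356 = 1392400; √1392400 = 1180.
q = (−138 + 1180)/2 = 521, and p = q + 138 = 659.
Check: 521 · 659 = 343339.

659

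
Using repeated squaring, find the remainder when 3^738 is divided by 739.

3^1 ≡ 3 (mod 739)
3^2 ≡ 3^2 = 9 ≡ 9 (mod 739)
3^4 ≡ 9^2 = 81 ≡ 81 (mod 739)
3^8 ≡ 81^2 = 6561 ≡ 649 (mod 739)
3^16 ≡ 649^2 = 421201 ≡ 710 (mod 739)
3^32 ≡ 710^2 = 504100 ≡ 102 (mod 739)
3^64 ≡ 102^2 = 10404 ≡ 58 (mod 739)
3^128 ≡ 58^2 = 3364 ≡ 408 (mod 739)
3^256 ≡ 408^2 = 166464 ≡ 189 (mod 739)
3^512 ≡ 189^2 = 35721 ≡ 249 (mod 739)
738 = 512 + 128 + 64 + 32 + 2 in binary powers of 2.
So 3^738 ≡ 249 · 408 · 58 · 102 · 9 ≡ 1 (mod 739).
Since the result is 1, base 3 gives no evidence that 739 is composite.

1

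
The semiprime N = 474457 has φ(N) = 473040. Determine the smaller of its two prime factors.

541

φ(n) = (p−1)(q−1) = n − (p+q) + 1, so p + q = 474457 − 473040 + 1 = 1418.
p and q are the roots of t² − 1418t + 474457 = 0.
Discriminant: 1418² − 4·474457 = 2010724 − 1897828 = 112896; √112896 = 336.
q = (1418 − 336)/2 = 541, p = (1418 + 336)/2 = 877.
Check: 541 · 877 = 474457.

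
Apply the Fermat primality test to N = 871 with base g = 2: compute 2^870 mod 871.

2^1 ≡ 2 (mod 871)
2^2 ≡ 2^2 = 4 ≡ 4 (mod 871)
2^4 ≡ 4^2 = 16 ≡ 16 (mod 871)
2^8 ≡ 16^2 = 256 ≡ 256 (mod 871)
2^16 ≡ 256^2 = 65536 ≡ 211 (mod 871)
2^32 ≡ 211^2 = 44521 ≡ 100 (mod 871)
2^64 ≡ 100^2 = 10000 ≡ 419 (mod 871)
2^128 ≡ 419^2 = 175561 ≡ 490 (mod 871)
2^256 ≡ 490^2 = 240100 ≡ 575 (mod 871)
2^512 ≡ 575^2 = 330625 ≡ 516 (mod 871)
870 = 512 + 256 + 64 + 32 + 4 + 2 in binary powers of 2.
So 2^870 ≡ 516 · 575 · 419 · 100 · 16 · 4 ≡ 545 (mod 871).
Since 545 ≠ 1, base 2 is a Fermat witness: 871 is composite.

545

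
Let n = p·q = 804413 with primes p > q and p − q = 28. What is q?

883

Since p = q + 28, we have 804413 = q(q + 28), so q² + 28q − 804413 = 0.
Discriminant: 28² + 4·804413 = 784 + 3217652 = 3218436; √3218436 = 1794.
q = (−28 + 1794)/2 = 883, and p = q + 28 = 911.
Check: 883 · 911 = 804413.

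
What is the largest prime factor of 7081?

7081 = 73 · 97
97 is prime.
So 7081 = 73 · 97; the largest prime factor is 97.

97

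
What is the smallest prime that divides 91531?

11

91531 is odd.
Digit sum 19, not divisible by 3.
Ends in 1: not divisible by 5.
7: 91531 = 7·13075 + 6
11: 91531 = 11·8321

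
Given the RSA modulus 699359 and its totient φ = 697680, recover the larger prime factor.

919

φ(n) = (p−1)(q−1) = n − (p+q) + 1, so p + q = 699359 − 697680 + 1 = 1680.
p and q are the roots of t² − 1680t + 699359 = 0.
Discriminant: 1680² − 4·699359 = 2822400 − 2797436 = 24964; √24964 = 158.
q = (1680 − 158)/2 = 761, p = (1680 + 158)/2 = 919.
Check: 761 · 919 = 699359.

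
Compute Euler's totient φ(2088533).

2039440

Factor: 2088533 = 107 · 131 · 149.
φ(2088533) = (107−1) · (131−1) · (149−1) = 106 · 130 · 148 = 2039440.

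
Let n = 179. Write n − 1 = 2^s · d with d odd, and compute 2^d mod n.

178

179 − 1 = 178 = 2^1 · 89, so d = 89.
2^1 ≡ 2 (mod 179)
2^2 ≡ 2^2 = 4 ≡ 4 (mod 179)
2^4 ≡ 4^2 = 16 ≡ 16 (mod 179)
2^8 ≡ 16^2 = 256 ≡ 77 (mod 179)
2^16 ≡ 77^2 = 5929 ≡ 22 (mod 179)
2^32 ≡ 22^2 = 484 ≡ 126 (mod 179)
2^64 ≡ 126^2 = 15876 ≡ 124 (mod 179)
89 = 64 + 16 + 8 + 1 in binary powers of 2.
So 2^89 ≡ 124 · 22 · 77 · 2 ≡ 178 (mod 179).
Since 2^d ≡ 178 (mod 179), base 2 does not prove 179 composite.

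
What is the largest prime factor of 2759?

89

2759 = 31 · 89
89 is prime.
So 2759 = 31 · 89; the largest prime factor is 89.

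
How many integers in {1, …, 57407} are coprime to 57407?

Factor: 57407 = 7 · 59 · 139.
φ(57407) = (7−1) · (59−1) · (139−1) = 6 · 58 · 138 = 48024.

48024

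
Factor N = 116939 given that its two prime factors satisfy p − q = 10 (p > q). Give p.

347

Since p = q + 10, we have 116939 = q(q + 10), so q² + 10q − 116939 = 0.
Discriminant: 10² + 4·116939 = 100 + 467756 = 467856; √467856 = 684.
q = (−10 + 684)/2 = 337, and p = q + 10 = 347.
Check: 337 · 347 = 116939.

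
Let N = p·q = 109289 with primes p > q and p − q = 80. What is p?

373

Since p = q + 80, we have 109289 = q(q + 80), so q² + 80q − 109289 = 0.
Discriminant: 80² + 4·109289 = 6400 + 437156 = 443556; √443556 = 666.
q = (−80 + 666)/2 = 293, and p = q + 80 = 373.
Check: 293 · 373 = 109289.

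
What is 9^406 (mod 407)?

9

9^1 ≡ 9 (mod 407)
9^2 ≡ 9^2 = 81 ≡ 81 (mod 407)
9^4 ≡ 81^2 = 6561 ≡ 49 (mod 407)
9^8 ≡ 49^2 = 2401 ≡ 366 (mod 407)
9^16 ≡ 366^2 = 133956 ≡ 53 (mod 407)
9^32 ≡ 53^2 = 2809 ≡ 367 (mod 407)
9^64 ≡ 367^2 = 134689 ≡ 379 (mod 407)
9^128 ≡ 379^2 = 143641 ≡ 377 (mod 407)
9^256 ≡ 377^2 = 142129 ≡ 86 (mod 407)
406 = 256 + 128 + 16 + 4 + 2 in binary powers of 2.
So 9^406 ≡ 86 · 377 · 53 · 49 · 81 ≡ 9 (mod 407).
Since 9 ≠ 1, base 9 is a Fermat witness: 407 is composite.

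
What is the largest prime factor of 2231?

97

2231 = 23 · 97
97 is prime.
So 2231 = 23 · 97; the largest prime factor is 97.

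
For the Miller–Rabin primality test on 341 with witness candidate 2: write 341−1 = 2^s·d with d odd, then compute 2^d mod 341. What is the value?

341 − 1 = 340 = 2^2 · 85, so d = 85.
2^1 ≡ 2 (mod 341)
2^2 ≡ 2^2 = 4 ≡ 4 (mod 341)
2^4 ≡ 4^2 = 16 ≡ 16 (mod 341)
2^8 ≡ 16^2 = 256 ≡ 256 (mod 341)
2^16 ≡ 256^2 = 65536 ≡ 64 (mod 341)
2^32 ≡ 64^2 = 4096 ≡ 4 (mod 341)
2^64 ≡ 4^2 = 16 ≡ 16 (mod 341)
85 = 64 + 16 + 4 + 1 in binary powers of 2.
So 2^85 ≡ 16 · 64 · 16 · 2 ≡ 32 (mod 341).
Squaring chain: 32 → 1; never reaches −1, so base 2 is a Miller–Rabin witness that 341 is composite.

32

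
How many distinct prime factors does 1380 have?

4

1380 = 2^2 · 345
345 = 3 · 115
115 = 5 · 23
1380 = 2^2 · 3 · 5 · 23, which has 4 distinct prime factors.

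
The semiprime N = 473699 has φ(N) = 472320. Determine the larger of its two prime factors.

φ(n) = (p−1)(q−1) = n − (p+q) + 1, so p + q = 473699 − 472320 + 1 = 1380.
p and q are the roots of t² − 1380t + 473699 = 0.
Discriminant: 1380² − 4·473699 = 1904400 − 1894796 = 9604; √9604 = 98.
q = (1380 − 98)/2 = 641, p = (1380 + 98)/2 = 739.
Check: 641 · 739 = 473699.

739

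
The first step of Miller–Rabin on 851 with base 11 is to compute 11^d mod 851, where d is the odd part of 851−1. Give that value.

582

851 − 1 = 850 = 2^1 · 425, so d = 425.
11^1 ≡ 11 (mod 851)
11^2 ≡ 11^2 = 121 ≡ 121 (mod 851)
11^4 ≡ 121^2 = 14641 ≡ 174 (mod 851)
11^8 ≡ 174^2 = 30276 ≡ 491 (mod 851)
11^16 ≡ 491^2 = 241081 ≡ 248 (mod 851)
11^32 ≡ 248^2 = 61504 ≡ 232 (mod 851)
11^64 ≡ 232^2 = 53824 ≡ 211 (mod 851)
11^128 ≡ 211^2 = 44521 ≡ 269 (mod 851)
11^256 ≡ 269^2 = 72361 ≡ 26 (mod 851)
425 = 256 + 128 + 32 + 8 + 1 in binary powers of 2.
So 11^425 ≡ 26 · 269 · 232 · 491 · 11 ≡ 582 (mod 851).
Squaring chain: 582; never reaches −1, so base 11 is a Miller–Rabin witness that 851 is composite.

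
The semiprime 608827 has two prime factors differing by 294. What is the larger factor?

941

Since p = q + 294, we have 608827 = q(q + 294), so q² + 294q − 608827 = 0.
Discriminant: 294² + 4·608827 = 86436 + 2435308 = 2521744; √2521744 = 1588.
q = (−294 + 1588)/2 = 647, and p = q + 294 = 941.
Check: 647 · 941 = 608827.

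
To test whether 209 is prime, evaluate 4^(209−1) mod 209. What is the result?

42

4^1 ≡ 4 (mod 209)
4^2 ≡ 4^2 = 16 ≡ 16 (mod 209)
4^4 ≡ 16^2 = 256 ≡ 47 (mod 209)
4^8 ≡ 47^2 = 2209 ≡ 119 (mod 209)
4^16 ≡ 119^2 = 14161 ≡ 158 (mod 209)
4^32 ≡ 158^2 = 24964 ≡ 93 (mod 209)
4^64 ≡ 93^2 = 8649 ≡ 80 (mod 209)
4^128 ≡ 80^2 = 6400 ≡ 130 (mod 209)
208 = 128 + 64 + 16 in binary powers of 2.
So 4^208 ≡ 130 · 80 · 158 ≡ 42 (mod 209).
Since 42 ≠ 1, base 4 is a Fermat witness: 209 is composite.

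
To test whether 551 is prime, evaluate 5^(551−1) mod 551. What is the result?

5^1 ≡ 5 (mod 551)
5^2 ≡ 5^2 = 25 ≡ 25 (mod 551)
5^4 ≡ 25^2 = 625 ≡ 74 (mod 551)
5^8 ≡ 74^2 = 5476 ≡ 517 (mod 551)
5^16 ≡ 517^2 = 267289 ≡ 54 (mod 551)
5^32 ≡ 54^2 = 2916 ≡ 161 (mod 551)
5^64 ≡ 161^2 = 25921 ≡ 24 (mod 551)
5^128 ≡ 24^2 = 576 ≡ 25 (mod 551)
5^256 ≡ 25^2 = 625 ≡ 74 (mod 551)
5^512 ≡ 74^2 = 5476 ≡ 517 (mod 551)
550 = 512 + 32 + 4 + 2 in binary powers of 2.
So 5^550 ≡ 517 · 161 · 74 · 25 ≡ 480 (mod 551).
Since 480 ≠ 1, base 5 is a Fermat witness: 551 is composite.

480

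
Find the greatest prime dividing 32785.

83

32785 = 5 · 6557
6557 = 79 · 83
83 is prime.
So 32785 = 5 · 79 · 83; the largest prime factor is 83.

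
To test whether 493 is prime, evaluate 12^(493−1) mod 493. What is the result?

12^1 ≡ 12 (mod 493)
12^2 ≡ 12^2 = 144 ≡ 144 (mod 493)
12^4 ≡ 144^2 = 20736 ≡ 30 (mod 493)
12^8 ≡ 30^2 = 900 ≡ 407 (mod 493)
12^16 ≡ 407^2 = 165649 ≡ 1 (mod 493)
12^32 ≡ 1^2 = 1 ≡ 1 (mod 493)
12^64 ≡ 1^2 = 1 ≡ 1 (mod 493)
12^128 ≡ 1^2 = 1 ≡ 1 (mod 493)
12^256 ≡ 1^2 = 1 ≡ 1 (mod 493)
492 = 256 + 128 + 64 + 32 + 8 + 4 in binary powers of 2.
So 12^492 ≡ 1 · 1 · 1 · 1 · 407 · 30 ≡ 378 (mod 493).
Since 378 ≠ 1, base 12 is a Fermat witness: 493 is composite.

378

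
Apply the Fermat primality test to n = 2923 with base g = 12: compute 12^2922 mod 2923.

2378

12^1 ≡ 12 (mod 2923)
12^2 ≡ 12^2 = 144 ≡ 144 (mod 2923)
12^4 ≡ 144^2 = 20736 ≡ 275 (mod 2923)
12^8 ≡ 275^2 = 75625 ≡ 2550 (mod 2923)
12^16 ≡ 2550^2 = 6502500 ≡ 1748 (mod 2923)
12^32 ≡ 1748^2 = 3055504 ≡ 969 (mod 2923)
12^64 ≡ 969^2 = 938961 ≡ 678 (mod 2923)
12^128 ≡ 678^2 = 459684 ≡ 773 (mod 2923)
12^256 ≡ 773^2 = 597529 ≡ 1237 (mod 2923)
12^512 ≡ 1237^2 = 1530169 ≡ 1440 (mod 2923)
12^1024 ≡ 1440^2 = 2073600 ≡ 1193 (mod 2923)
12^2048 ≡ 1193^2 = 1423249 ≡ 2671 (mod 2923)
2922 = 2048 + 512 + 256 + 64 + 32 + 8 + 2 in binary powers of 2.
So 12^2922 ≡ 2671 · 1440 · 1237 · 678 · 969 · 2550 · 144 ≡ 2378 (mod 2923).
Since 2378 ≠ 1, base 12 is a Fermat witness: 2923 is composite.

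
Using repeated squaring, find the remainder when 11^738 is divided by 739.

11^1 ≡ 11 (mod 739)
11^2 ≡ 11^2 = 121 ≡ 121 (mod 739)
11^4 ≡ 121^2 = 14641 ≡ 600 (mod 739)
11^8 ≡ 600^2 = 360000 ≡ 107 (mod 739)
11^16 ≡ 107^2 = 11449 ≡ 364 (mod 739)
11^32 ≡ 364^2 = 132496 ≡ 215 (mod 739)
11^64 ≡ 215^2 = 46225 ≡ 407 (mod 739)
11^128 ≡ 407^2 = 165649 ≡ 113 (mod 739)
11^256 ≡ 113^2 = 12769 ≡ 206 (mod 739)
11^512 ≡ 206^2 = 42436 ≡ 313 (mod 739)
738 = 512 + 128 + 64 + 32 + 2 in binary powers of 2.
So 11^738 ≡ 313 · 113 · 407 · 215 · 121 ≡ 1 (mod 739).
Since the result is 1, base 11 gives no evidence that 739 is composite.

1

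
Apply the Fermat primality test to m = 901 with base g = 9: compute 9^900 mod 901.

543

9^1 ≡ 9 (mod 901)
9^2 ≡ 9^2 = 81 ≡ 81 (mod 901)
9^4 ≡ 81^2 = 6561 ≡ 254 (mod 901)
9^8 ≡ 254^2 = 64516 ≡ 545 (mod 901)
9^16 ≡ 545^2 = 297025 ≡ 596 (mod 901)
9^32 ≡ 596^2 = 355216 ≡ 222 (mod 901)
9^64 ≡ 222^2 = 49284 ≡ 630 (mod 901)
9^128 ≡ 630^2 = 396900 ≡ 460 (mod 901)
9^256 ≡ 460^2 = 211600 ≡ 766 (mod 901)
9^512 ≡ 766^2 = 586756 ≡ 205 (mod 901)
900 = 512 + 256 + 128 + 4 in binary powers of 2.
So 9^900 ≡ 205 · 766 · 460 · 254 ≡ 543 (mod 901).
Since 543 ≠ 1, base 9 is a Fermat witness: 901 is composite.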